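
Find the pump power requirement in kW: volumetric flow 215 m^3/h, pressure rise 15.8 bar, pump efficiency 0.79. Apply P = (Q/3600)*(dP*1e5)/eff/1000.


Q = 215 / 3600 = 0.0597222 m^3/s
P = 0.0597222 * (15.8 * 1e5) / 0.79 / 1000 = 119.4

119.4 kW


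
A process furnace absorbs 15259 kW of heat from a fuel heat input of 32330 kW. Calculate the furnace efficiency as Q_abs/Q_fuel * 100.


Furnace efficiency = Q_absorbed / Q_fuel * 100
= 15259 / 32330 * 100 = 47.20

47.20 %


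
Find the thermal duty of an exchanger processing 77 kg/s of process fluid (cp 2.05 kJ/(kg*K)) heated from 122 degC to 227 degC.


Q = m_dot * cp * delta_T
delta_T = 227 - 122 = 105 K
Q = 77 * 2.05 * 105
= 157.85 * 105
= 16574.25 kW

16574.25 kW


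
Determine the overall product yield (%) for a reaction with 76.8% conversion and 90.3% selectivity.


Overall yield = conversion (%) * selectivity (%) / 100
Conversion = 76.8%, Selectivity = 90.3%
Y = 76.8 * 90.3 / 100
= 69.3504 %

69.3504 %


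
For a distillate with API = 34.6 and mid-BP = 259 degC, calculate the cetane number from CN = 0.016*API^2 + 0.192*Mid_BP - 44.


CN = 0.016 * 34.6^2 + 0.192 * 259 - 44
CN = 19.15456 + 49.728 - 44 = 24.88256

24.88256


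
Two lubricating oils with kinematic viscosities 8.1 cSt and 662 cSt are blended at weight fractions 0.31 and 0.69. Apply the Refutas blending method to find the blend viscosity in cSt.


Refutas method: VBN_i = 14.534*ln(ln(visc_i + 0.8)) + 10.975, blended linearly by mass fraction; since VBN is linear in VBI_i = ln(ln(visc_i + 0.8)) and the fractions sum to 1, blend VBI directly: visc = exp(exp(VBI_blend)) - 0.8
VBI_1 = ln(ln(8.1 + 0.8)) = 0.782097
VBI_2 = ln(ln(662 + 0.8)) = 1.87126
VBI_blend = 0.31 * 0.782097 + 0.69 * 1.87126 = 1.53362
visc_blend = exp(exp(1.53362)) - 0.8 = 102.2

102.2 cSt


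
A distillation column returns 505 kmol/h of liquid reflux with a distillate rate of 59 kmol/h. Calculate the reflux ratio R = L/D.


Reflux ratio definition: R = L / D (liquid returned / distillate withdrawn)
L = 505 kmol/h, D = 59 kmol/h
R = 505 / 59 = 8.559

8.559


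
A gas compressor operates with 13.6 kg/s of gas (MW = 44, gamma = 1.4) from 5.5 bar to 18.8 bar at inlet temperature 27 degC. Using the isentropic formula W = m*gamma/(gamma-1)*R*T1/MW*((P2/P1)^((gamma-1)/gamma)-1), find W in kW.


Isentropic work: W = m*(gamma/(gamma-1))*(R*T1/MW)*((P2/P1)^((gamma-1)/gamma) - 1)
T1 = 27 + 273.15 = 300.15 K
Pressure ratio = 18.8 / 5.5 = 3.41818
Exponent = (1.4 - 1)/1.4 = 0.285714
(P2/P1)^exp - 1 = 3.41818^0.285714 - 1 = 0.420734
W = 13.6 * 1.4 / 0.4 * 8.314 * 300.15 / 44 * 0.420734 = 1136

1136 kW


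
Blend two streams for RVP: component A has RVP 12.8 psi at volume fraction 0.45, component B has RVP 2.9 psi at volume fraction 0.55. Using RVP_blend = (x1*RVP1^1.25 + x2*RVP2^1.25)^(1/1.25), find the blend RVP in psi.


Chevron index: RVP_blend = (sum xi*RVPi^1.25)^(1/1.25)
RVP^1.25 terms: 0.45 * 12.8^1.25 + 0.55 * 2.9^1.25 = 12.9764
RVP_blend = 12.9764^(1/1.25) = 7.772

7.772 psi


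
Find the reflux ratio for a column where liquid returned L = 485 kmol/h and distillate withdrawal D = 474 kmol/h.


Reflux ratio definition: R = L / D (liquid returned / distillate withdrawn)
L = 485 kmol/h, D = 474 kmol/h
R = 485 / 474 = 1.023

1.023


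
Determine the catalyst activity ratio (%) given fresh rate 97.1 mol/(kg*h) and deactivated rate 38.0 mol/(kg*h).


Activity (%) = (rate_used / rate_fresh) * 100
rate_used = 38.0, rate_fresh = 97.1
= (38.0 / 97.1) * 100
= 0.3913 * 100 = 39.13

39.13 %


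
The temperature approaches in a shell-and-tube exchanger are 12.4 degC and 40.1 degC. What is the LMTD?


LMTD = (dT1 - dT2) / ln(dT1/dT2)
= (12.4 - 40.1) / ln(12.4 / 40.1) = -27.7 / -1.17368 = 23.60

23.60 degC


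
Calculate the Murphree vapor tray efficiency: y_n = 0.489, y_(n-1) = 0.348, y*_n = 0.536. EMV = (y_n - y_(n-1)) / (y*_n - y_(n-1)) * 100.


Murphree vapor efficiency: EMV = (y_n - y_(n-1)) / (y*_n - y_(n-1)) * 100
EMV = (0.489 - 0.348) / (0.536 - 0.348) * 100 = 0.141 / 0.188 * 100 = 75.00

75.00 %


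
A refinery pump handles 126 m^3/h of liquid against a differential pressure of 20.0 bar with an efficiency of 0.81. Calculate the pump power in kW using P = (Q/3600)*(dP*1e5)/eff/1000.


Q = 126 / 3600 = 0.035 m^3/s
P = 0.035 * (20.0 * 1e5) / 0.81 / 1000 = 86.42

86.42 kW


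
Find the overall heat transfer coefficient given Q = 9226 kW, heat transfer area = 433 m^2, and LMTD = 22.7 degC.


From Q = U*A*LMTD, U = Q / (A * LMTD)
U = 9226 / (433 * 22.7) = 9226 / 9829.1 = 0.9386

0.9386 kW/(m^2*K)


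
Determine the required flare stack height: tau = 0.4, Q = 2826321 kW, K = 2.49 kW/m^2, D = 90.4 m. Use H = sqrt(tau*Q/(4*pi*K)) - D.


tau*Q/(4*pi*K) = 0.4 * 2826321 / (4 * pi * 2.49) = 36130.4
sqrt(36130.4) = 190.08
H = 190.08 - 90.4 = 99.68

99.68 m


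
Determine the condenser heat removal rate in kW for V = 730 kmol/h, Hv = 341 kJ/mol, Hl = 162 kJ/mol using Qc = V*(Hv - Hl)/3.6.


Qc = 730 * (341 - 162) / 3.6 = 730 * 179 / 3.6 = 36300

36300 kW


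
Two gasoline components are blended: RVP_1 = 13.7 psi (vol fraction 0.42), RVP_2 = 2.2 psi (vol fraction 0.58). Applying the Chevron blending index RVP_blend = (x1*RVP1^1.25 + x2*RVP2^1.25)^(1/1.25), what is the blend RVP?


Chevron index: RVP_blend = (sum xi*RVPi^1.25)^(1/1.25)
RVP^1.25 terms: 0.42 * 13.7^1.25 + 0.58 * 2.2^1.25 = 12.6241
RVP_blend = 12.6241^(1/1.25) = 7.603

7.603 psi


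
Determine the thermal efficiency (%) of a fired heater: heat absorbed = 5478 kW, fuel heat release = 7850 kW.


Furnace efficiency = Q_absorbed / Q_fuel * 100
= 5478 / 7850 * 100 = 69.78

69.78 %


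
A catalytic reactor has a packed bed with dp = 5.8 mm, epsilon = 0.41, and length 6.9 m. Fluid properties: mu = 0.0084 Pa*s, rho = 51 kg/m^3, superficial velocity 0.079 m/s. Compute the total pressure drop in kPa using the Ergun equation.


dp = 5.8 mm = 0.0058 m
Viscous term = 150*0.0084*0.079*(1-0.41)^2 / (0.0058^2*0.41^3) = 14944.9
Inertial term = 1.75*51*0.079^2*(1-0.41) / (0.0058*0.41^3) = 822.119
dP/L = 14944.9 + 822.119 = 15767 Pa/m
dP = 15767 * 6.9 / 1000 = 108.8 kPa

108.8 kPa


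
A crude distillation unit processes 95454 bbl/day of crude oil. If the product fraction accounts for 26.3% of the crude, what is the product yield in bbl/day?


Crude throughput = 95454 bbl/day
Fraction yield = 26.3%
yield = throughput * fraction / 100
yield = 95454 * 26.3 / 100 = 25104.402

25104.402 bbl/day


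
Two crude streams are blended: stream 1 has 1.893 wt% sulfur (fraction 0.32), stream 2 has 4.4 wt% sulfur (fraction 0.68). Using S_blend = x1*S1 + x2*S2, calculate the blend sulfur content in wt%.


Linear sulfur blending: S_blend = x1*S1 + x2*S2
Contribution 1: 0.32 * 1.893 = 0.60576 wt%
Contribution 2: 0.68 * 4.4 = 2.992 wt%
S_blend = 0.60576 + 2.992 = 3.59776

3.59776 wt%


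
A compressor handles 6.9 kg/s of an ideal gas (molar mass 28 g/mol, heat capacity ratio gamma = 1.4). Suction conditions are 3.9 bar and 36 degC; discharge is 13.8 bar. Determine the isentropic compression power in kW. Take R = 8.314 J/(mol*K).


Isentropic work: W = m*(gamma/(gamma-1))*(R*T1/MW)*((P2/P1)^((gamma-1)/gamma) - 1)
T1 = 36 + 273.15 = 309.15 K
Pressure ratio = 13.8 / 3.9 = 3.53846
Exponent = (1.4 - 1)/1.4 = 0.285714
(P2/P1)^exp - 1 = 3.53846^0.285714 - 1 = 0.434841
W = 6.9 * 1.4 / 0.4 * 8.314 * 309.15 / 28 * 0.434841 = 964.0

964.0 kW


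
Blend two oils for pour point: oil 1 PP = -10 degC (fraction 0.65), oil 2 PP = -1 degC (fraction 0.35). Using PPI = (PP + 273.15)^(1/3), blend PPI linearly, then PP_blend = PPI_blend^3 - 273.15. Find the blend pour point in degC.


PPI_1 = (-10 + 273.15)^(1/3) = 6.408176
PPI_2 = (-1 + 273.15)^(1/3) = 6.480414
PPI_blend = 0.65 * 6.408176 + 0.35 * 6.480414 = 6.433459
PP_blend = 6.433459^3 - 273.15 = 266.277 - 273.15 = -6.87

-6.87 degC


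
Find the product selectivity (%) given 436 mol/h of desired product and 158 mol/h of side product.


Selectivity = desired / (desired + undesired) * 100
Total products = 436 + 158 = 594 mol/h
S = 436 / 594 * 100
= 0.7340 * 100
= 73.40 %

73.40 %


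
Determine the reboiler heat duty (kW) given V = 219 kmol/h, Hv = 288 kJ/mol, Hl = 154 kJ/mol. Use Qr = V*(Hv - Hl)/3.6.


Qr = 219 * (288 - 154) / 3.6 = 219 * 134 / 3.6 = 8152

8152 kW


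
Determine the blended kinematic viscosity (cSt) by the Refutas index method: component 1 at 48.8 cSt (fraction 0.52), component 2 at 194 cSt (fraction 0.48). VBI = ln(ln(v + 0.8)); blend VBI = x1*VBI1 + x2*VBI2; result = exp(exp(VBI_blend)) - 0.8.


Refutas method: VBN_i = 14.534*ln(ln(visc_i + 0.8)) + 10.975, blended linearly by mass fraction; since VBN is linear in VBI_i = ln(ln(visc_i + 0.8)) and the fractions sum to 1, blend VBI directly: visc = exp(exp(VBI_blend)) - 0.8
VBI_1 = ln(ln(48.8 + 0.8)) = 1.362
VBI_2 = ln(ln(194 + 0.8)) = 1.6624
VBI_blend = 0.52 * 1.362 + 0.48 * 1.6624 = 1.50619
visc_blend = exp(exp(1.50619)) - 0.8 = 90.08

90.08 cSt


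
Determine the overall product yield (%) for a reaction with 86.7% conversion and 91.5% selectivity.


Overall yield = conversion (%) * selectivity (%) / 100
Conversion = 86.7%, Selectivity = 91.5%
Y = 86.7 * 91.5 / 100
= 79.3305 %

79.3305 %


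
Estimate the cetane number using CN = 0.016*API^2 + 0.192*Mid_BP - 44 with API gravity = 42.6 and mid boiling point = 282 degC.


CN = 0.016 * 42.6^2 + 0.192 * 282 - 44
CN = 29.03616 + 54.144 - 44 = 39.18016

39.18016


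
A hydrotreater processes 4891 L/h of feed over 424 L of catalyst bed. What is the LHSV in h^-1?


LHSV = volumetric feed rate / catalyst volume
= 4891 L/h / 424 L
= 11.54 h^-1

11.54 h^-1


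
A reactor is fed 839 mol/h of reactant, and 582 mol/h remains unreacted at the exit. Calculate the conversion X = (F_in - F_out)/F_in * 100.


X = (F_in - F_out) / F_in * 100
Moles reacted = 839 - 582 = 257
X = 257 / 839 * 100
= 0.3063 * 100
= 30.63 %

30.63 %


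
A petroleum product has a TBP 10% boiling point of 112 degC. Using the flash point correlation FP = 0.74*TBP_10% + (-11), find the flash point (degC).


FP = 0.74 * 112 + (-11) = 71.88

71.88 degC


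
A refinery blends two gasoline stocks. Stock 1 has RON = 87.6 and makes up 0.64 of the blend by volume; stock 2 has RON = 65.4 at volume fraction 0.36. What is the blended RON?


Linear blending: RON_blend = sum(vi * RONi)
Contribution 1: 0.64 * 87.6 = 56.064
Contribution 2: 0.36 * 65.4 = 23.544
RON_blend = 56.064 + 23.544 = 79.608

79.608


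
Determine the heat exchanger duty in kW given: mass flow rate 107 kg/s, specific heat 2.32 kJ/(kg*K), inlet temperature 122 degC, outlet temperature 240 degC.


Q = m_dot * cp * delta_T
delta_T = 240 - 122 = 118 K
Q = 107 * 2.32 * 118
= 248.24 * 118
= 29292.32 kW

29292.32 kW


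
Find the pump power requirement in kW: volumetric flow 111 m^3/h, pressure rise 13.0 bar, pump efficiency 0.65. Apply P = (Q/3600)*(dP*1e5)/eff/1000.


Q = 111 / 3600 = 0.0308333 m^3/s
P = 0.0308333 * (13.0 * 1e5) / 0.65 / 1000 = 61.67

61.67 kW


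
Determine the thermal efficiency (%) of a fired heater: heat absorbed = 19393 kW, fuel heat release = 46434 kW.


Furnace efficiency = Q_absorbed / Q_fuel * 100
= 19393 / 46434 * 100 = 41.76

41.76 %


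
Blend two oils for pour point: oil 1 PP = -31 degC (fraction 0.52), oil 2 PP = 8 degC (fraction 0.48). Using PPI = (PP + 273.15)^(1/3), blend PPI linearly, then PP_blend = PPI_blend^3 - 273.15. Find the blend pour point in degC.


PPI_1 = (-31 + 273.15)^(1/3) = 6.232967
PPI_2 = (8 + 273.15)^(1/3) = 6.551077
PPI_blend = 0.52 * 6.232967 + 0.48 * 6.551077 = 6.38566
PP_blend = 6.38566^3 - 273.15 = 260.3858 - 273.15 = -12.76

-12.76 degC


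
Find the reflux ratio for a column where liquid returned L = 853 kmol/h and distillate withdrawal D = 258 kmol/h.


Reflux ratio definition: R = L / D (liquid returned / distillate withdrawn)
L = 853 kmol/h, D = 258 kmol/h
R = 853 / 258 = 3.306

3.306


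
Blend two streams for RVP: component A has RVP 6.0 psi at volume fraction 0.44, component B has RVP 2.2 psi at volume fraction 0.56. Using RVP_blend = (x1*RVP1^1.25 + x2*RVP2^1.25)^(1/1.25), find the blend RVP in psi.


Chevron index: RVP_blend = (sum xi*RVPi^1.25)^(1/1.25)
RVP^1.25 terms: 0.44 * 6.0^1.25 + 0.56 * 2.2^1.25 = 5.63226
RVP_blend = 5.63226^(1/1.25) = 3.986

3.986 psi


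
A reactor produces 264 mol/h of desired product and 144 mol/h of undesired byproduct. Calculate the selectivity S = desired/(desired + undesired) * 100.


Selectivity = desired / (desired + undesired) * 100
Total products = 264 + 144 = 408 mol/h
S = 264 / 408 * 100
= 0.6471 * 100
= 64.71 %

64.71 %


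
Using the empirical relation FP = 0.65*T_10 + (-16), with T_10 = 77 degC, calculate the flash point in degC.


FP = 0.65 * 77 + (-16) = 34.05

34.05 degC


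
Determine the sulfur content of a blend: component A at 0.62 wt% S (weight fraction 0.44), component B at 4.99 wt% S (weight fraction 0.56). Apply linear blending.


Linear sulfur blending: S_blend = x1*S1 + x2*S2
Contribution 1: 0.44 * 0.62 = 0.2728 wt%
Contribution 2: 0.56 * 4.99 = 2.7944 wt%
S_blend = 0.2728 + 2.7944 = 3.0672

3.0672 wt%


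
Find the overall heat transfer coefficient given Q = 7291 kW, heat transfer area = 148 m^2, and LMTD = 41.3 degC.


From Q = U*A*LMTD, U = Q / (A * LMTD)
U = 7291 / (148 * 41.3) = 7291 / 6112.4 = 1.193

1.193 kW/(m^2*K)


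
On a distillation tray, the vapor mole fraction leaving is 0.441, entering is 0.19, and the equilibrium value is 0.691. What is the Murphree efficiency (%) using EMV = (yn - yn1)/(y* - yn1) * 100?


Murphree vapor efficiency: EMV = (y_n - y_(n-1)) / (y*_n - y_(n-1)) * 100
EMV = (0.441 - 0.19) / (0.691 - 0.19) * 100 = 0.251 / 0.501 * 100 = 50.10

50.10 %


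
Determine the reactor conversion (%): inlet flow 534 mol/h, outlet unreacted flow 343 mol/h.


X = (F_in - F_out) / F_in * 100
Moles reacted = 534 - 343 = 191
X = 191 / 534 * 100
= 0.3577 * 100
= 35.77 %

35.77 %


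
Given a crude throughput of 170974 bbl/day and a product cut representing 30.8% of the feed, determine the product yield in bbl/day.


Crude throughput = 170974 bbl/day
Fraction yield = 30.8%
yield = throughput * fraction / 100
yield = 170974 * 30.8 / 100 = 52659.992

52659.992 bbl/day


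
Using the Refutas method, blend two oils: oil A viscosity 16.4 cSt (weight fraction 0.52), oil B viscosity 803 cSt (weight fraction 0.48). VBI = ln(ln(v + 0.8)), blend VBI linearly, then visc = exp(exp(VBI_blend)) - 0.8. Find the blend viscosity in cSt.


Refutas method: VBN_i = 14.534*ln(ln(visc_i + 0.8)) + 10.975, blended linearly by mass fraction; since VBN is linear in VBI_i = ln(ln(visc_i + 0.8)) and the fractions sum to 1, blend VBI directly: visc = exp(exp(VBI_blend)) - 0.8
VBI_1 = ln(ln(16.4 + 0.8)) = 1.04553
VBI_2 = ln(ln(803 + 0.8)) = 1.90052
VBI_blend = 0.52 * 1.04553 + 0.48 * 1.90052 = 1.45593
visc_blend = exp(exp(1.45593)) - 0.8 = 72.05

72.05 cSt


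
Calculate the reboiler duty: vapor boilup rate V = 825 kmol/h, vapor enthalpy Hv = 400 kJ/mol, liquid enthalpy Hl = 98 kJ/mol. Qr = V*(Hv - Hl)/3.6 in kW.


Qr = 825 * (400 - 98) / 3.6 = 825 * 302 / 3.6 = 69210

69210 kW


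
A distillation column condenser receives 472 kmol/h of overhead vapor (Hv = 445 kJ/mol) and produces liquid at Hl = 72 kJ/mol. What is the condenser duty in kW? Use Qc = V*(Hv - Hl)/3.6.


Qc = 472 * (445 - 72) / 3.6 = 472 * 373 / 3.6 = 48900

48900 kW


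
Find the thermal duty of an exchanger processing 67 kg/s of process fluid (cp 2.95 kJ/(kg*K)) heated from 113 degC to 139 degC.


Q = m_dot * cp * delta_T
delta_T = 139 - 113 = 26 K
Q = 67 * 2.95 * 26
= 197.65 * 26
= 5138.9 kW

5138.9 kW


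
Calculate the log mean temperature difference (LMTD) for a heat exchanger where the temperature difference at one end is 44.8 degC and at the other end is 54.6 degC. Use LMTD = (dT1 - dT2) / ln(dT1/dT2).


LMTD = (dT1 - dT2) / ln(dT1/dT2)
= (44.8 - 54.6) / ln(44.8 / 54.6) = -9.8 / -0.197826 = 49.54

49.54 degC


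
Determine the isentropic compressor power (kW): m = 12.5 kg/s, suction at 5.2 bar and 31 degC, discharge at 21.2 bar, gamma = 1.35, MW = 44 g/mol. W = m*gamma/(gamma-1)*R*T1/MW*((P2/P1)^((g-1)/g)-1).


Isentropic work: W = m*(gamma/(gamma-1))*(R*T1/MW)*((P2/P1)^((gamma-1)/gamma) - 1)
T1 = 31 + 273.15 = 304.15 K
Pressure ratio = 21.2 / 5.2 = 4.07692
Exponent = (1.35 - 1)/1.35 = 0.259259
(P2/P1)^exp - 1 = 4.07692^0.259259 - 1 = 0.439574
W = 12.5 * 1.35 / 0.35 * 8.314 * 304.15 / 44 * 0.439574 = 1218

1218 kW


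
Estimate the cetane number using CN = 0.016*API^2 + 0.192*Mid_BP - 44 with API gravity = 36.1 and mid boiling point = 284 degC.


CN = 0.016 * 36.1^2 + 0.192 * 284 - 44
CN = 20.85136 + 54.528 - 44 = 31.37936

31.37936


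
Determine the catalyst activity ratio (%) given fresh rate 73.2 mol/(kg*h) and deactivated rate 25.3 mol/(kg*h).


Activity (%) = (rate_used / rate_fresh) * 100
rate_used = 25.3, rate_fresh = 73.2
= (25.3 / 73.2) * 100
= 0.3456 * 100 = 34.56

34.56 %


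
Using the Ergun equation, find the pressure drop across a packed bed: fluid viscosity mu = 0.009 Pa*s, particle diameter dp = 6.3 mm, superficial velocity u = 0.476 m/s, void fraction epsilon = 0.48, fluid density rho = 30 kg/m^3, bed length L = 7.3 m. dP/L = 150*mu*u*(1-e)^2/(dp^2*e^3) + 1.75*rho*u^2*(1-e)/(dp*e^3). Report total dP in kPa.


dp = 6.3 mm = 0.0063 m
Viscous term = 150*0.009*0.476*(1-0.48)^2 / (0.0063^2*0.48^3) = 39586.1
Inertial term = 1.75*30*0.476^2*(1-0.48) / (0.0063*0.48^3) = 8877.94
dP/L = 39586.1 + 8877.94 = 48464 Pa/m
dP = 48464 * 7.3 / 1000 = 353.8 kPa

353.8 kPa


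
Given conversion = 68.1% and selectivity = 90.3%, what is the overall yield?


Overall yield = conversion (%) * selectivity (%) / 100
Conversion = 68.1%, Selectivity = 90.3%
Y = 68.1 * 90.3 / 100
= 61.4943 %

61.4943 %


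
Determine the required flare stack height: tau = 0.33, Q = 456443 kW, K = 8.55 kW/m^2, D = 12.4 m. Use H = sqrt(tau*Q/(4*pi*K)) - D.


tau*Q/(4*pi*K) = 0.33 * 456443 / (4 * pi * 8.55) = 1401.92
sqrt(1401.92) = 37.4422
H = 37.4422 - 12.4 = 25.04

25.04 m


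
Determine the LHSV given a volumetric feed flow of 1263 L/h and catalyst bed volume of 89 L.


LHSV = volumetric feed rate / catalyst volume
= 1263 L/h / 89 L
= 14.19 h^-1

14.19 h^-1


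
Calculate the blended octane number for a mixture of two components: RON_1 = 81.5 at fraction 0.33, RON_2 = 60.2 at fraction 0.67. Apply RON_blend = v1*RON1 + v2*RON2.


Linear blending: RON_blend = sum(vi * RONi)
Contribution 1: 0.33 * 81.5 = 26.895
Contribution 2: 0.67 * 60.2 = 40.334
RON_blend = 26.895 + 40.334 = 67.229

67.229


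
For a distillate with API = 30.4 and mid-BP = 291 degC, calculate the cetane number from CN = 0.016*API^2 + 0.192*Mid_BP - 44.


CN = 0.016 * 30.4^2 + 0.192 * 291 - 44
CN = 14.78656 + 55.872 - 44 = 26.65856

26.65856


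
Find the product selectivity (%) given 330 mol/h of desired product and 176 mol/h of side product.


Selectivity = desired / (desired + undesired) * 100
Total products = 330 + 176 = 506 mol/h
S = 330 / 506 * 100
= 0.6522 * 100
= 65.22 %

65.22 %


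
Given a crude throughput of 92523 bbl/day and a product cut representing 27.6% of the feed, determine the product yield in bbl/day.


Crude throughput = 92523 bbl/day
Fraction yield = 27.6%
yield = throughput * fraction / 100
yield = 92523 * 27.6 / 100 = 25536.348

25536.348 bbl/day


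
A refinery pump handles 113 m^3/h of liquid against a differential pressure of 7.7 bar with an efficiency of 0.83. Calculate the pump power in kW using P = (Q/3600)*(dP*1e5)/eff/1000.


Q = 113 / 3600 = 0.0313889 m^3/s
P = 0.0313889 * (7.7 * 1e5) / 0.83 / 1000 = 29.12

29.12 kW


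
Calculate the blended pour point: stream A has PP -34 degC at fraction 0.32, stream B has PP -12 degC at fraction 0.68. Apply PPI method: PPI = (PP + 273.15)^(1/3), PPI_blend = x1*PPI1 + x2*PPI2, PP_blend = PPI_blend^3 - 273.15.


PPI_1 = (-34 + 273.15)^(1/3) = 6.20712
PPI_2 = (-12 + 273.15)^(1/3) = 6.391901
PPI_blend = 0.32 * 6.20712 + 0.68 * 6.391901 = 6.332771
PP_blend = 6.332771^3 - 273.15 = 253.9694 - 273.15 = -19.18

-19.18 degC


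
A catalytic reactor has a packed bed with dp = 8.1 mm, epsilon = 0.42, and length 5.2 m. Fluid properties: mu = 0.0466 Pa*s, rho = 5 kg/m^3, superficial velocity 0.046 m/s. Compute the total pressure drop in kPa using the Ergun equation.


dp = 8.1 mm = 0.0081 m
Viscous term = 150*0.0466*0.046*(1-0.42)^2 / (0.0081^2*0.42^3) = 22252.2
Inertial term = 1.75*5*0.046^2*(1-0.42) / (0.0081*0.42^3) = 17.8945
dP/L = 22252.2 + 17.8945 = 22270.1 Pa/m
dP = 22270.1 * 5.2 / 1000 = 115.8 kPa

115.8 kPa


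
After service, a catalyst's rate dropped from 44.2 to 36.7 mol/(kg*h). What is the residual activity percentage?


Activity (%) = (rate_used / rate_fresh) * 100
rate_used = 36.7, rate_fresh = 44.2
= (36.7 / 44.2) * 100
= 0.8303 * 100 = 83.03

83.03 %


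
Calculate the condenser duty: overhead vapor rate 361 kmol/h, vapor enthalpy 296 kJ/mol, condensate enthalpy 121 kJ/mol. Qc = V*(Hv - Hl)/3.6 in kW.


Qc = 361 * (296 - 121) / 3.6 = 361 * 175 / 3.6 = 17550

17550 kW


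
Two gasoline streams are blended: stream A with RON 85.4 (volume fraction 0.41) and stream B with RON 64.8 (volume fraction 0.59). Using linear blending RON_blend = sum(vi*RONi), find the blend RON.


Linear blending: RON_blend = sum(vi * RONi)
Contribution 1: 0.41 * 85.4 = 35.014
Contribution 2: 0.59 * 64.8 = 38.232
RON_blend = 35.014 + 38.232 = 73.246

73.246


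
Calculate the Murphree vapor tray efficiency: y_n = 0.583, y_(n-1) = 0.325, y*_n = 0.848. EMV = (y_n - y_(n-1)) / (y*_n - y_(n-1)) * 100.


Murphree vapor efficiency: EMV = (y_n - y_(n-1)) / (y*_n - y_(n-1)) * 100
EMV = (0.583 - 0.325) / (0.848 - 0.325) * 100 = 0.258 / 0.523 * 100 = 49.33

49.33 %


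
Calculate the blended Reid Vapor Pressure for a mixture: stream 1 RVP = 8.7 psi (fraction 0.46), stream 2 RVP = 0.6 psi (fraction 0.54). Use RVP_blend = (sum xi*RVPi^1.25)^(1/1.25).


Chevron index: RVP_blend = (sum xi*RVPi^1.25)^(1/1.25)
RVP^1.25 terms: 0.46 * 8.7^1.25 + 0.54 * 0.6^1.25 = 7.15832
RVP_blend = 7.15832^(1/1.25) = 4.829

4.829 psi


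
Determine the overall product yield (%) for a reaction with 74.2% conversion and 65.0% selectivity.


Overall yield = conversion (%) * selectivity (%) / 100
Conversion = 74.2%, Selectivity = 65.0%
Y = 74.2 * 65.0 / 100
= 48.23 %

48.23 %


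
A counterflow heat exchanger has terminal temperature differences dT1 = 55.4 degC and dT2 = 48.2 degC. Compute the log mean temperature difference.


LMTD = (dT1 - dT2) / ln(dT1/dT2)
= (55.4 - 48.2) / ln(55.4 / 48.2) = 7.2 / 0.139221 = 51.72

51.72 degC


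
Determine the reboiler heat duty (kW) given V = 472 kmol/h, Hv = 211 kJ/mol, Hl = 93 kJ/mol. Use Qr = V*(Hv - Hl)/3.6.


Qr = 472 * (211 - 93) / 3.6 = 472 * 118 / 3.6 = 15470

15470 kW


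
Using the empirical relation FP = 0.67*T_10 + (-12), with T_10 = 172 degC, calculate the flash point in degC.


FP = 0.67 * 172 + (-12) = 103.24

103.24 degC


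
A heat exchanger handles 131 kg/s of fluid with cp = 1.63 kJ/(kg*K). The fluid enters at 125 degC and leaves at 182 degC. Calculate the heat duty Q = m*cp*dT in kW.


Q = m_dot * cp * delta_T
delta_T = 182 - 125 = 57 K
Q = 131 * 1.63 * 57
= 213.53 * 57
= 12171.21 kW

12171.21 kW


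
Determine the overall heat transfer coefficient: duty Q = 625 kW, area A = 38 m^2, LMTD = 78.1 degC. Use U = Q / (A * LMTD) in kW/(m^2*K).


From Q = U*A*LMTD, U = Q / (A * LMTD)
U = 625 / (38 * 78.1) = 625 / 2967.8 = 0.2106

0.2106 kW/(m^2*K)


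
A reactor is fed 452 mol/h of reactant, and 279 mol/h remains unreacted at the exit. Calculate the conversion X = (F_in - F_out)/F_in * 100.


X = (F_in - F_out) / F_in * 100
Moles reacted = 452 - 279 = 173
X = 173 / 452 * 100
= 0.3827 * 100
= 38.27 %

38.27 %


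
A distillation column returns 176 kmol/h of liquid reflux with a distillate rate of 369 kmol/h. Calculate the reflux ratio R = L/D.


Reflux ratio definition: R = L / D (liquid returned / distillate withdrawn)
L = 176 kmol/h, D = 369 kmol/h
R = 176 / 369 = 0.4770

0.4770


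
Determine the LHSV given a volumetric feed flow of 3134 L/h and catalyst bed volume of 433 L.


LHSV = volumetric feed rate / catalyst volume
= 3134 L/h / 433 L
= 7.238 h^-1

7.238 h^-1


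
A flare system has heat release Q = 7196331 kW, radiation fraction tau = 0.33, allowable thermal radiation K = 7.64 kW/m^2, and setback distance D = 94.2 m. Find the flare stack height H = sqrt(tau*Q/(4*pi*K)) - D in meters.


tau*Q/(4*pi*K) = 0.33 * 7196331 / (4 * pi * 7.64) = 24735.6
sqrt(24735.6) = 157.276
H = 157.276 - 94.2 = 63.08

63.08 m


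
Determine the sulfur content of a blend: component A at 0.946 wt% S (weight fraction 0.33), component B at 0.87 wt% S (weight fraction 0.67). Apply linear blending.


Linear sulfur blending: S_blend = x1*S1 + x2*S2
Contribution 1: 0.33 * 0.946 = 0.31218 wt%
Contribution 2: 0.67 * 0.87 = 0.5829 wt%
S_blend = 0.31218 + 0.5829 = 0.89508

0.89508 wt%


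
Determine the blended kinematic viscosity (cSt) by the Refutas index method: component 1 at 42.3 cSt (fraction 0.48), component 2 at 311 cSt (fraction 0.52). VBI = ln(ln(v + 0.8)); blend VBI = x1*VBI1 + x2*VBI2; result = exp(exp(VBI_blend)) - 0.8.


Refutas method: VBN_i = 14.534*ln(ln(visc_i + 0.8)) + 10.975, blended linearly by mass fraction; since VBN is linear in VBI_i = ln(ln(visc_i + 0.8)) and the fractions sum to 1, blend VBI directly: visc = exp(exp(VBI_blend)) - 0.8
VBI_1 = ln(ln(42.3 + 0.8)) = 1.32536
VBI_2 = ln(ln(311 + 0.8)) = 1.74787
VBI_blend = 0.48 * 1.32536 + 0.52 * 1.74787 = 1.54507
visc_blend = exp(exp(1.54507)) - 0.8 = 107.9

107.9 cSt


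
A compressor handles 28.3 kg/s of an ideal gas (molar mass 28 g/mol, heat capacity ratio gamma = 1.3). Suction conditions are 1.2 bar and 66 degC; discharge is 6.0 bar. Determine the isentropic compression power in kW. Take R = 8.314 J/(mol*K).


Isentropic work: W = m*(gamma/(gamma-1))*(R*T1/MW)*((P2/P1)^((gamma-1)/gamma) - 1)
T1 = 66 + 273.15 = 339.15 K
Pressure ratio = 6.0 / 1.2 = 5
Exponent = (1.3 - 1)/1.3 = 0.230769
(P2/P1)^exp - 1 = 5^0.230769 - 1 = 0.449775
W = 28.3 * 1.3 / 0.3 * 8.314 * 339.15 / 28 * 0.449775 = 5555

5555 kW


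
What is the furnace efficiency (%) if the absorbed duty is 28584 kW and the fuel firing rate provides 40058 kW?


Furnace efficiency = Q_absorbed / Q_fuel * 100
= 28584 / 40058 * 100 = 71.36

71.36 %


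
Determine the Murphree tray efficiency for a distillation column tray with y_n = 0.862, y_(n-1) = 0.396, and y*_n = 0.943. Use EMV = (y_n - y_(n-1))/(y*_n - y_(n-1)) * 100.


Murphree vapor efficiency: EMV = (y_n - y_(n-1)) / (y*_n - y_(n-1)) * 100
EMV = (0.862 - 0.396) / (0.943 - 0.396) * 100 = 0.466 / 0.547 * 100 = 85.19

85.19 %


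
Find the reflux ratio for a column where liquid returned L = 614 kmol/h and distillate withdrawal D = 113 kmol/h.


Reflux ratio definition: R = L / D (liquid returned / distillate withdrawn)
L = 614 kmol/h, D = 113 kmol/h
R = 614 / 113 = 5.434

5.434


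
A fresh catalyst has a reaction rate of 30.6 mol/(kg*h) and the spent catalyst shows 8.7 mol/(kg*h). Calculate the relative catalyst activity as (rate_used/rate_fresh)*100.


Activity (%) = (rate_used / rate_fresh) * 100
rate_used = 8.7, rate_fresh = 30.6
= (8.7 / 30.6) * 100
= 0.2843 * 100 = 28.43

28.43 %


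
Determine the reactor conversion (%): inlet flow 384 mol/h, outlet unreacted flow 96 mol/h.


X = (F_in - F_out) / F_in * 100
Moles reacted = 384 - 96 = 288
X = 288 / 384 * 100
= 0.7500 * 100
= 75.00 %

75.00 %


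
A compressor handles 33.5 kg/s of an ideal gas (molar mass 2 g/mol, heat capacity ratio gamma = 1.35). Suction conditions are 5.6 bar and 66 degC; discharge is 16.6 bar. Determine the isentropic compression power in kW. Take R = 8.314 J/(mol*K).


Isentropic work: W = m*(gamma/(gamma-1))*(R*T1/MW)*((P2/P1)^((gamma-1)/gamma) - 1)
T1 = 66 + 273.15 = 339.15 K
Pressure ratio = 16.6 / 5.6 = 2.96429
Exponent = (1.35 - 1)/1.35 = 0.259259
(P2/P1)^exp - 1 = 2.96429^0.259259 - 1 = 0.325408
W = 33.5 * 1.35 / 0.35 * 8.314 * 339.15 / 2 * 0.325408 = 59280

59280 kW


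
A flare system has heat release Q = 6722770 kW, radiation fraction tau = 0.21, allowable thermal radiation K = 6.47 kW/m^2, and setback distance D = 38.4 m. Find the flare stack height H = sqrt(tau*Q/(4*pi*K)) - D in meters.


tau*Q/(4*pi*K) = 0.21 * 6722770 / (4 * pi * 6.47) = 17364.1
sqrt(17364.1) = 131.773
H = 131.773 - 38.4 = 93.37

93.37 m


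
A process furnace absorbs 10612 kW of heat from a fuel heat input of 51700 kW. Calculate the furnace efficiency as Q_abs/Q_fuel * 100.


Furnace efficiency = Q_absorbed / Q_fuel * 100
= 10612 / 51700 * 100 = 20.53

20.53 %


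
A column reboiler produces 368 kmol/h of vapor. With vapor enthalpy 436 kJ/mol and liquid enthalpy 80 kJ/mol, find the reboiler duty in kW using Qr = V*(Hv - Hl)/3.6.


Qr = 368 * (436 - 80) / 3.6 = 368 * 356 / 3.6 = 36390

36390 kW


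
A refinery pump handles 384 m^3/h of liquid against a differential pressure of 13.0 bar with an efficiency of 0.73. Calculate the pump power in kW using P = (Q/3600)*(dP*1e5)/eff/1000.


Q = 384 / 3600 = 0.106667 m^3/s
P = 0.106667 * (13.0 * 1e5) / 0.73 / 1000 = 190.0

190.0 kW


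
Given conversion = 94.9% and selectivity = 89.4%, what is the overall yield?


Overall yield = conversion (%) * selectivity (%) / 100
Conversion = 94.9%, Selectivity = 89.4%
Y = 94.9 * 89.4 / 100
= 84.8406 %

84.8406 %


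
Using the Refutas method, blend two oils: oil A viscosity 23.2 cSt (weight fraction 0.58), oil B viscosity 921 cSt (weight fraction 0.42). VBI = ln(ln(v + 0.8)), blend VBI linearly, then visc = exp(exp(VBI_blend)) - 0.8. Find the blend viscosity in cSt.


Refutas method: VBN_i = 14.534*ln(ln(visc_i + 0.8)) + 10.975, blended linearly by mass fraction; since VBN is linear in VBI_i = ln(ln(visc_i + 0.8)) and the fractions sum to 1, blend VBI directly: visc = exp(exp(VBI_blend)) - 0.8
VBI_1 = ln(ln(23.2 + 0.8)) = 1.15627
VBI_2 = ln(ln(921 + 0.8)) = 1.92079
VBI_blend = 0.58 * 1.15627 + 0.42 * 1.92079 = 1.47737
visc_blend = exp(exp(1.47737)) - 0.8 = 79.15

79.15 cSt


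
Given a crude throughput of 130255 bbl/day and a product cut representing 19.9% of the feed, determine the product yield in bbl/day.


Crude throughput = 130255 bbl/day
Fraction yield = 19.9%
yield = throughput * fraction / 100
yield = 130255 * 19.9 / 100 = 25920.745

25920.745 bbl/day


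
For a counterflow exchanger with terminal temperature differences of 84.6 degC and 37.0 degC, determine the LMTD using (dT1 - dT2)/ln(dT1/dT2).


LMTD = (dT1 - dT2) / ln(dT1/dT2)
= (84.6 - 37.0) / ln(84.6 / 37.0) = 47.6 / 0.827016 = 57.56

57.56 degC


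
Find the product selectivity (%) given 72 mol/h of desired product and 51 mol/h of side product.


Selectivity = desired / (desired + undesired) * 100
Total products = 72 + 51 = 123 mol/h
S = 72 / 123 * 100
= 0.5854 * 100
= 58.54 %

58.54 %


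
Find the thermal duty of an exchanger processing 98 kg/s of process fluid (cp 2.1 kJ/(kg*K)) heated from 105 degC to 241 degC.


Q = m_dot * cp * delta_T
delta_T = 241 - 105 = 136 K
Q = 98 * 2.1 * 136
= 205.8 * 136
= 27988.8 kW

27988.8 kW


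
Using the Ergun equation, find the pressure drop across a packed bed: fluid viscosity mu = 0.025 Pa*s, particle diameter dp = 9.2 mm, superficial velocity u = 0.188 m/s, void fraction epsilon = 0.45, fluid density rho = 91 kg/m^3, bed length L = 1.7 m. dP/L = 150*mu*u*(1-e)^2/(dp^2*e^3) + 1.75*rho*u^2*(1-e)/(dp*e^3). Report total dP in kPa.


dp = 9.2 mm = 0.0092 m
Viscous term = 150*0.025*0.188*(1-0.45)^2 / (0.0092^2*0.45^3) = 27650.4
Inertial term = 1.75*91*0.188^2*(1-0.45) / (0.0092*0.45^3) = 3692.6
dP/L = 27650.4 + 3692.6 = 31343 Pa/m
dP = 31343 * 1.7 / 1000 = 53.28 kPa

53.28 kPa


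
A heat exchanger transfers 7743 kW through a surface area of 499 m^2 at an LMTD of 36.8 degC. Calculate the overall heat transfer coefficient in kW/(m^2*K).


From Q = U*A*LMTD, U = Q / (A * LMTD)
U = 7743 / (499 * 36.8) = 7743 / 18363.2 = 0.4217

0.4217 kW/(m^2*K)


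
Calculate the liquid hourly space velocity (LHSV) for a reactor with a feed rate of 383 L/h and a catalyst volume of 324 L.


LHSV = volumetric feed rate / catalyst volume
= 383 L/h / 324 L
= 1.182 h^-1

1.182 h^-1


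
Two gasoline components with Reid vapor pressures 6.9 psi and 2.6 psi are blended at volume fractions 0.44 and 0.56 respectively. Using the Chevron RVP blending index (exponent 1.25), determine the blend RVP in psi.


Chevron index: RVP_blend = (sum xi*RVPi^1.25)^(1/1.25)
RVP^1.25 terms: 0.44 * 6.9^1.25 + 0.56 * 2.6^1.25 = 6.76942
RVP_blend = 6.76942^(1/1.25) = 4.618

4.618 psi


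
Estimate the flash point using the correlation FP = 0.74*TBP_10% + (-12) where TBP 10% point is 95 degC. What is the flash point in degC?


FP = 0.74 * 95 + (-12) = 58.3

58.3 degC


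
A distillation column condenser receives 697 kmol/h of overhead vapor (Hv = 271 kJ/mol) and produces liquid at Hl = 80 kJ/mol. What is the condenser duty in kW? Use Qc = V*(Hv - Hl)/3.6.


Qc = 697 * (271 - 80) / 3.6 = 697 * 191 / 3.6 = 36980

36980 kW


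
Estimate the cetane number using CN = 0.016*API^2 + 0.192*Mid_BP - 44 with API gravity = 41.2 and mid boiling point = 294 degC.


CN = 0.016 * 41.2^2 + 0.192 * 294 - 44
CN = 27.15904 + 56.448 - 44 = 39.60704

39.60704


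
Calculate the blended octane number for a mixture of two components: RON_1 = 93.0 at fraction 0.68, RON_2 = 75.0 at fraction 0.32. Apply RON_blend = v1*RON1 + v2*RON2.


Linear blending: RON_blend = sum(vi * RONi)
Contribution 1: 0.68 * 93.0 = 63.24
Contribution 2: 0.32 * 75.0 = 24
RON_blend = 63.24 + 24 = 87.24

87.24


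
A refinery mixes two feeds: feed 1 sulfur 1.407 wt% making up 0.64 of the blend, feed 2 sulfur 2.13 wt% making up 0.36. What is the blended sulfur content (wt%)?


Linear sulfur blending: S_blend = x1*S1 + x2*S2
Contribution 1: 0.64 * 1.407 = 0.90048 wt%
Contribution 2: 0.36 * 2.13 = 0.7668 wt%
S_blend = 0.90048 + 0.7668 = 1.66728

1.66728 wt%


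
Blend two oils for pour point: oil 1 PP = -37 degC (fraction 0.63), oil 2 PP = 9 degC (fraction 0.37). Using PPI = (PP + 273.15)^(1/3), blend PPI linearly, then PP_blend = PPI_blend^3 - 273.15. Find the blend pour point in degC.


PPI_1 = (-37 + 273.15)^(1/3) = 6.181056
PPI_2 = (9 + 273.15)^(1/3) = 6.558835
PPI_blend = 0.63 * 6.181056 + 0.37 * 6.558835 = 6.320834
PP_blend = 6.320834^3 - 273.15 = 252.5359 - 273.15 = -20.61

-20.61 degC


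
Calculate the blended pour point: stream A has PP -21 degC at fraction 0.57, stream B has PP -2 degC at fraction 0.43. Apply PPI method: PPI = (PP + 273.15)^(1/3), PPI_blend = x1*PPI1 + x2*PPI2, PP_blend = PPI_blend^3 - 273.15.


PPI_1 = (-21 + 273.15)^(1/3) = 6.317613
PPI_2 = (-2 + 273.15)^(1/3) = 6.472467
PPI_blend = 0.57 * 6.317613 + 0.43 * 6.472467 = 6.3842
PP_blend = 6.3842^3 - 273.15 = 260.2073 - 273.15 = -12.94

-12.94 degC


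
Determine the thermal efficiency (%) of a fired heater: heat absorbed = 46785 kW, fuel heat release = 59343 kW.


Furnace efficiency = Q_absorbed / Q_fuel * 100
= 46785 / 59343 * 100 = 78.84

78.84 %


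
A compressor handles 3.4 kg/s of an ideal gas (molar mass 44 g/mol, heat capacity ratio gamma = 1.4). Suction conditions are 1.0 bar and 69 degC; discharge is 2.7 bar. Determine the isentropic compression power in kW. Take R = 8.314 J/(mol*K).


Isentropic work: W = m*(gamma/(gamma-1))*(R*T1/MW)*((P2/P1)^((gamma-1)/gamma) - 1)
T1 = 69 + 273.15 = 342.15 K
Pressure ratio = 2.7 / 1.0 = 2.7
Exponent = (1.4 - 1)/1.4 = 0.285714
(P2/P1)^exp - 1 = 2.7^0.285714 - 1 = 0.328149
W = 3.4 * 1.4 / 0.4 * 8.314 * 342.15 / 44 * 0.328149 = 252.5

252.5 kW


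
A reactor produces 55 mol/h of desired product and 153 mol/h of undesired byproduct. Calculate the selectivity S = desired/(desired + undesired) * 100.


Selectivity = desired / (desired + undesired) * 100
Total products = 55 + 153 = 208 mol/h
S = 55 / 208 * 100
= 0.2644 * 100
= 26.44 %

26.44 %


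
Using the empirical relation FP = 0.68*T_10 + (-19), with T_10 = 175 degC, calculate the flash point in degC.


FP = 0.68 * 175 + (-19) = 100

100 degC


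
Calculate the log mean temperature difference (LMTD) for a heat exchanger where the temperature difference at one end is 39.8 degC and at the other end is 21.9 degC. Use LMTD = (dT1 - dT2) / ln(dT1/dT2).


LMTD = (dT1 - dT2) / ln(dT1/dT2)
= (39.8 - 21.9) / ln(39.8 / 21.9) = 17.9 / 0.59738 = 29.96

29.96 degC


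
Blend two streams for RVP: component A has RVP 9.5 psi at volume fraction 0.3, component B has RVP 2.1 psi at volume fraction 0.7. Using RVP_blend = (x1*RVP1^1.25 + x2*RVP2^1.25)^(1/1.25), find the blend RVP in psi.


Chevron index: RVP_blend = (sum xi*RVPi^1.25)^(1/1.25)
RVP^1.25 terms: 0.3 * 9.5^1.25 + 0.7 * 2.1^1.25 = 6.77311
RVP_blend = 6.77311^(1/1.25) = 4.620

4.620 psi


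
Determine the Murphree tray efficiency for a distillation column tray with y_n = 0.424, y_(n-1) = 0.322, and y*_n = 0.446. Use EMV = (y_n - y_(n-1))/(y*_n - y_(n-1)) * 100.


Murphree vapor efficiency: EMV = (y_n - y_(n-1)) / (y*_n - y_(n-1)) * 100
EMV = (0.424 - 0.322) / (0.446 - 0.322) * 100 = 0.102 / 0.124 * 100 = 82.26

82.26 %


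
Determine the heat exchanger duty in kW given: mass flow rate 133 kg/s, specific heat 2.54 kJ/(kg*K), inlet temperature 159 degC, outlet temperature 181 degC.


Q = m_dot * cp * delta_T
delta_T = 181 - 159 = 22 K
Q = 133 * 2.54 * 22
= 337.82 * 22
= 7432.04 kW

7432.04 kW


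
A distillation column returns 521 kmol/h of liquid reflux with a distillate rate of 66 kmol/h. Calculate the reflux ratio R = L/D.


Reflux ratio definition: R = L / D (liquid returned / distillate withdrawn)
L = 521 kmol/h, D = 66 kmol/h
R = 521 / 66 = 7.894

7.894


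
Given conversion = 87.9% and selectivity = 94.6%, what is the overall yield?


Overall yield = conversion (%) * selectivity (%) / 100
Conversion = 87.9%, Selectivity = 94.6%
Y = 87.9 * 94.6 / 100
= 83.1534 %

83.1534 %


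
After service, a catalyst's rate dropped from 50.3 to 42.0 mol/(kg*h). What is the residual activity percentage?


Activity (%) = (rate_used / rate_fresh) * 100
rate_used = 42.0, rate_fresh = 50.3
= (42.0 / 50.3) * 100
= 0.8350 * 100 = 83.50

83.50 %


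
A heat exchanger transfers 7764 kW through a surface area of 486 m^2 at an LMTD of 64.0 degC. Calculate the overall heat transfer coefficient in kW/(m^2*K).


From Q = U*A*LMTD, U = Q / (A * LMTD)
U = 7764 / (486 * 64.0) = 7764 / 31104 = 0.2496

0.2496 kW/(m^2*K)


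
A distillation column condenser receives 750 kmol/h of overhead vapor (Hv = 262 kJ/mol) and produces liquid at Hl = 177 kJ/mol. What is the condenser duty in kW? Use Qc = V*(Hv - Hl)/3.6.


Qc = 750 * (262 - 177) / 3.6 = 750 * 85 / 3.6 = 17710

17710 kW


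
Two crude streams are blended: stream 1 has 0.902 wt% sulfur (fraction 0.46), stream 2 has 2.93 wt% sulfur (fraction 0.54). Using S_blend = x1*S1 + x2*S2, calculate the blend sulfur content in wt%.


Linear sulfur blending: S_blend = x1*S1 + x2*S2
Contribution 1: 0.46 * 0.902 = 0.41492 wt%
Contribution 2: 0.54 * 2.93 = 1.5822 wt%
S_blend = 0.41492 + 1.5822 = 1.99712

1.99712 wt%


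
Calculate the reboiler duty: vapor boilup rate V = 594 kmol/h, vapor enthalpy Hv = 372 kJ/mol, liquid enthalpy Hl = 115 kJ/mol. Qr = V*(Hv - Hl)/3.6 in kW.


Qr = 594 * (372 - 115) / 3.6 = 594 * 257 / 3.6 = 42400

42400 kW


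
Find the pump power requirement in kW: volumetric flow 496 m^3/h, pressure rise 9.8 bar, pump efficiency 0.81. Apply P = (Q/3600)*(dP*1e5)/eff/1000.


Q = 496 / 3600 = 0.137778 m^3/s
P = 0.137778 * (9.8 * 1e5) / 0.81 / 1000 = 166.7

166.7 kW


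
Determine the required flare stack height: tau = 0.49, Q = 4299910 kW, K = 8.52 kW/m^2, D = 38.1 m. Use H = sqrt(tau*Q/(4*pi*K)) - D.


tau*Q/(4*pi*K) = 0.49 * 4299910 / (4 * pi * 8.52) = 19679.1
sqrt(19679.1) = 140.282
H = 140.282 - 38.1 = 102.2

102.2 m
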